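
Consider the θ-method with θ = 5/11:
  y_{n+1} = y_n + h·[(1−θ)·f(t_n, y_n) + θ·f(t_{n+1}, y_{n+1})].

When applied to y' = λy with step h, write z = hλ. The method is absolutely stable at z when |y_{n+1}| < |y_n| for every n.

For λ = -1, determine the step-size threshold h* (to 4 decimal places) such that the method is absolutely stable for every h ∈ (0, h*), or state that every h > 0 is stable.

(-22.0000,0); λ=-1 ⇒ h* = (22)/1 = 22.0000.

Set f=λy, z=hλ:
  y_{n+1} = y_n + z·[6/11·y_n + 5/11·y_{n+1}] ⇒ (1 − 5/11z)y_{n+1} = (1 + 6/11z)y_n
  ⇒ R(z) = (1 + 6/11z)/(1 − 5/11z).

Find x<0 with |R(x)|<1.
x=-1.42: |R|=0.1370
R=−1: 1+6/11x = −1+5/11x ⇒ -1/11x=2 ⇒ x=2/(-1/11)=-22.0000
Confirm numerically:
  x=-19.289: |R|=0.97477 <1
  x=-15.730: |R|=0.93006 <1
  x=-13.790: |R|=0.89731 <1
  x=-12.043: |R|=0.86018 <1
  x=-22.307: |R|=1.00251 >1
  x=-22.249: |R|=1.00204 >1
  x=-22.214: |R|=1.00175 >1
Stable set (-22.0000, 0).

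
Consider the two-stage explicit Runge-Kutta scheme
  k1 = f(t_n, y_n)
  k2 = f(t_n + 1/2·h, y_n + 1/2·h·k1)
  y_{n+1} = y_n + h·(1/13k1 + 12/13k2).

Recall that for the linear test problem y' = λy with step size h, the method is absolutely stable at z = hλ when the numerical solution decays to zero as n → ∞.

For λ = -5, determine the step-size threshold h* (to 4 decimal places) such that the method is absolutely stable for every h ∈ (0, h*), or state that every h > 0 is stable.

(-2.1667,0); λ=-5 ⇒ h* = (13/6)/5 = 0.4333.

Test eqn y'=λy, z=hλ:
  k1=λy_n ⇒ h·k1=z·y_n;  k2=λ(1+1/2z)y_n ⇒ h·k2=z(1+1/2z)y_n
  y_{n+1}/y_n = 1 + 1/13z + 12/13z(1+1/2z) = 1 + z + 6/13z²
  ⇒ R(z) = 1 + z + 6/13z².

Find x<0 with |R(x)|<1.
x=-0.48: |R|=0.6263
R=1: x+6/13x²=0 ⇒ x=−13/6=-2.1667; min R=1−1/(4·6/13)=0.4583>−1
Confirm numerically:
  x=-2.132: |R|=0.96589 <1
  x=-2.022: |R|=0.86499 <1
  x=-1.454: |R|=0.52175 <1
  x=-2.383: |R|=1.23793 >1
  x=-2.269: |R|=1.10717 >1
Stable set (-2.1667, 0).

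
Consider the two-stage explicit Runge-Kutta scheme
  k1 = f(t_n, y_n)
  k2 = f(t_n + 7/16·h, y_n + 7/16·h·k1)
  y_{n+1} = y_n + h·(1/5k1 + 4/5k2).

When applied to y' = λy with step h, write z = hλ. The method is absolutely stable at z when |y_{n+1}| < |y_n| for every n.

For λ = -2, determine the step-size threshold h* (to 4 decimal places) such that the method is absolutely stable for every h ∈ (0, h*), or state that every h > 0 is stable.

Set f=λy, z=hλ:
  k1=λy_n ⇒ h·k1=z·y_n;  k2=λ(1+7/16z)y_n ⇒ h·k2=z(1+7/16z)y_n
  y_{n+1}/y_n = 1 + 1/5z + 4/5z(1+7/16z) = 1 + z + 7/20z²
  so R(z) = 1 + z + 7/20z².

Solve |R(x)|<1 on ℝ⁻.
x=-1.22: |R|=0.3009
R=1: x+7/20x²=0 ⇒ x=−20/7=-2.8571; min R=1−1/(4·7/20)=0.2857>−1
Confirm numerically:
  x=-2.447: |R|=0.64873 <1
  x=-1.703: |R|=0.31207 <1
  x=-1.457: |R|=0.28600 <1
  x=-3.280: |R|=1.48544 >1
  x=-3.167: |R|=1.34346 >1
  x=-3.009: |R|=1.15993 >1
Interval (-2.8571, 0).

(-2.8571,0); λ=-2 ⇒ h* = (20/7)/2 = 1.4286.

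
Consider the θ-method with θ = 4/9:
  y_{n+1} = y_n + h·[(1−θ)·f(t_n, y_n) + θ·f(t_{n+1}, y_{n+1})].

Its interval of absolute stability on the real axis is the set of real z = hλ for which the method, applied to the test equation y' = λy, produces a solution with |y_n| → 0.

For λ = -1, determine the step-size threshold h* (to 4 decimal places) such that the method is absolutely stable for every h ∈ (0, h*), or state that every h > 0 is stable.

(-18.0000,0); λ=-1 ⇒ h* = (18)/1 = 18.0000.

On y'=λy, z=hλ:
  y_{n+1} = y_n + z·[5/9·y_n + 4/9·y_{n+1}] ⇒ (1 − 4/9z)y_{n+1} = (1 + 5/9z)y_n
  ⇒ R(z) = (1 + 5/9z)/(1 − 4/9z).

Solve |R(x)|<1 on ℝ⁻.
x=-1.1: |R|=0.2612
R=−1: 1+5/9x = −1+4/9x ⇒ -1/9x=2 ⇒ x=2/(-1/9)=-18.0000
Confirm numerically:
  x=-16.758: |R|=0.98366 <1
  x=-14.185: |R|=0.94197 <1
  x=-13.099: |R|=0.92017 <1
  x=-18.572: |R|=1.00687 >1
  x=-18.069: |R|=1.00085 >1
Stable set (-18.0000, 0).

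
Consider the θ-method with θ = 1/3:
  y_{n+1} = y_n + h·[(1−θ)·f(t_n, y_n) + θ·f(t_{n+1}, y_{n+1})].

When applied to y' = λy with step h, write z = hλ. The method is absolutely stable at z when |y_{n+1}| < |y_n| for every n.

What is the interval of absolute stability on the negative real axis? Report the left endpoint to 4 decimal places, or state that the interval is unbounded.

Set f=λy, z=hλ:
  y_{n+1} = y_n + z·[2/3·y_n + 1/3·y_{n+1}] ⇒ (1 − 1/3z)y_{n+1} = (1 + 2/3z)y_n
  Hence R(z) = (1 + 2/3z)/(1 − 1/3z).

Find x<0 with |R(x)|<1.
x=-0.69: |R|=0.4390
R=−1: 1+2/3x = −1+1/3x ⇒ -1/3x=2 ⇒ x=2/(-1/3)=-6.0000
Confirm numerically:
  x=-5.690: |R|=0.96433 <1
  x=-3.020: |R|=0.50498 <1
  x=-3.019: |R|=0.50474 <1
  x=-6.247: |R|=1.02671 >1
  x=-6.236: |R|=1.02555 >1
Stable set (-6.0000, 0).

(-6.0000, 0).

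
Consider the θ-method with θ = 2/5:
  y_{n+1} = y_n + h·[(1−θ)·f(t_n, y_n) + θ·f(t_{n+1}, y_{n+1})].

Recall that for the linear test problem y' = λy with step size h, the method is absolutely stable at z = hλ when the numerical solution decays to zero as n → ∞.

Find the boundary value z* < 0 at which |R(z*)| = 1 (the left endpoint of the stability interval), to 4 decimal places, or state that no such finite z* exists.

left endpoint -10.0000.

With y'=λy (z=hλ):
  y_{n+1} = y_n + z·[3/5·y_n + 2/5·y_{n+1}] ⇒ (1 − 2/5z)y_{n+1} = (1 + 3/5z)y_n
  ⇒ R(z) = (1 + 3/5z)/(1 − 2/5z).

Solve |R(x)|<1 on ℝ⁻.
x=-1.62: |R|=0.0170
R=−1: 1+3/5x = −1+2/5x ⇒ -1/5x=2 ⇒ x=2/(-1/5)=-10.0000
Confirm numerically:
  x=-7.795: |R|=0.89291 <1
  x=-6.310: |R|=0.79058 <1
  x=-4.711: |R|=0.63327 <1
  x=-10.332: |R|=1.01294 >1
  x=-10.079: |R|=1.00314 >1
Interval (-10.0000, 0).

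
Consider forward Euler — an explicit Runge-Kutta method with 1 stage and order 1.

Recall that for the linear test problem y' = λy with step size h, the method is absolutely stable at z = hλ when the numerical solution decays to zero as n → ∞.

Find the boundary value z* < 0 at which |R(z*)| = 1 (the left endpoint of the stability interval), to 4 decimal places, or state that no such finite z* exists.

Set f=λy, z=hλ:
  order 1, 1-stage ⇒ R(z)=1+z
  (e.g. R(-1.15)=-0.15000, |R|=0.15000)

Need |R(x)|<1, x<0.
x=-1.15: |R|=0.1500
|R(-2.13)|=1.1300 |R(-1.64)|=0.6400 |R(-1.62)|=0.6200
Bisect:
  x_lo=-2.3857 |R|=1.3857  x_hi=-0.3065 |R|=0.6935
  mid=-1.34610 |R|=0.34610 →hi
  mid=-1.86590 |R|=0.86590 →hi
  mid=-2.12580 |R|=1.12580 →lo
  mid=-1.99585 |R|=0.99585 →hi
  mid=-2.06082 |R|=1.06082 →lo
  mid=-2.02833 |R|=1.02833 →lo
  mid=-2.01209 |R|=1.01209 →lo
  mid=-2.00397 |R|=1.00397 →lo
  mid=-1.99991 |R|=0.99991 →hi
  mid=-2.00194 |R|=1.00194 →lo
  ...
  [-2.00003,-1.99991] ⇒ x*=-2.0000
So |R|<1 on (-2.0000, 0).

left endpoint -2.0000.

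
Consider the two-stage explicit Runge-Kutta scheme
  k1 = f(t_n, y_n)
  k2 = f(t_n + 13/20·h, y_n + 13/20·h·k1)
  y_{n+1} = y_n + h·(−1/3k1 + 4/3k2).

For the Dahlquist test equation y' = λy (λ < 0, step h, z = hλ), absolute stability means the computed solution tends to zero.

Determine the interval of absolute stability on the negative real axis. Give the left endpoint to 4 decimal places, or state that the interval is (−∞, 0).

z∈(-1.1538,0).

On y'=λy, z=hλ:
  k1=λy_n ⇒ h·k1=z·y_n;  k2=λ(1+13/20z)y_n ⇒ h·k2=z(1+13/20z)y_n
  y_{n+1}/y_n = 1 − 1/3z + 4/3z(1+13/20z) = 1 + z + 13/15z²
  R(z) = 1 + z + 13/15z².

Solve |R(x)|<1 on ℝ⁻.
x=-1.31: |R|=1.1773
R=1: x+13/15x²=0 ⇒ x=−15/13=-1.1538; min R=1−1/(4·13/15)=0.7115>−1
Confirm numerically:
  x=-0.614: |R|=0.71273 <1
  x=-0.597: |R|=0.71189 <1
  x=-0.519: |R|=0.71445 <1
  x=-1.449: |R|=1.37065 >1
  x=-1.368: |R|=1.25390 >1
So |R|<1 on (-1.1538, 0).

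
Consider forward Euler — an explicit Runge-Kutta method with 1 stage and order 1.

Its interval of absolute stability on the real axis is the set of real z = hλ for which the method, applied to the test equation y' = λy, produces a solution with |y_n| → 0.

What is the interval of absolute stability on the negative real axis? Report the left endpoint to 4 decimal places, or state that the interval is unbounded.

Set f=λy, z=hλ:
  order 1, 1-stage ⇒ R(z)=1+z
  (e.g. R(-0.53)=0.47000, |R|=0.47000)

Solve |R(x)|<1 on ℝ⁻.
x=-0.53: |R|=0.4700
|R(-2.06)|=1.0600 |R(-1.19)|=0.1900 |R(-0.85)|=0.1500
Bisect:
  x_lo=-2.4288 |R|=1.4288  x_hi=-0.3720 |R|=0.6280
  mid=-1.40037 |R|=0.40037 →hi
  mid=-1.91457 |R|=0.91457 →hi
  mid=-2.17167 |R|=1.17167 →lo
  mid=-2.04312 |R|=1.04312 →lo
  mid=-1.97885 |R|=0.97885 →hi
  mid=-2.01098 |R|=1.01098 →lo
  mid=-1.99491 |R|=0.99491 →hi
  mid=-2.00295 |R|=1.00295 →lo
  ...
  [-2.00006,-1.99994] ⇒ x*=-2.0000
Interval (-2.0000, 0).

z∈(-2.0000,0).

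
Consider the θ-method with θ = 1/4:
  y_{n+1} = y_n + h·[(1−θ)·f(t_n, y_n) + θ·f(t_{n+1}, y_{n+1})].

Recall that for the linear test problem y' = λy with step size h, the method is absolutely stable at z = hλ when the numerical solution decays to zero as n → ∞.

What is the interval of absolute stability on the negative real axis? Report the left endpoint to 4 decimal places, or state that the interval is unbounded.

z∈(-4.0000,0).

With y'=λy (z=hλ):
  y_{n+1} = y_n + z·[3/4·y_n + 1/4·y_{n+1}] ⇒ (1 − 1/4z)y_{n+1} = (1 + 3/4z)y_n
  Hence R(z) = (1 + 3/4z)/(1 − 1/4z).

Find x<0 with |R(x)|<1.
x=-1.03: |R|=0.1809
R=−1: 1+3/4x = −1+1/4x ⇒ -1/2x=2 ⇒ x=2/(-1/2)=-4.0000
Confirm numerically:
  x=-3.371: |R|=0.82933 <1
  x=-2.120: |R|=0.38562 <1
  x=-1.822: |R|=0.25180 <1
  x=-4.312: |R|=1.07507 >1
  x=-4.138: |R|=1.03391 >1
  x=-4.124: |R|=1.03053 >1
Interval (-4.0000, 0).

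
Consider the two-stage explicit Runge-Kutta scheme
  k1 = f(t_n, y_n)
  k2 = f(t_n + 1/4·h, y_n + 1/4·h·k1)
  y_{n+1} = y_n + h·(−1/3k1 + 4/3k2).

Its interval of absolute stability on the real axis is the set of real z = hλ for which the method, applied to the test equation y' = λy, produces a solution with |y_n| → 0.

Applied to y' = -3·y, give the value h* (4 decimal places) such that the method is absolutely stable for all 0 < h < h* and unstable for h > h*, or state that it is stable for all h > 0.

Set f=λy, z=hλ:
  k1=λy_n ⇒ h·k1=z·y_n;  k2=λ(1+1/4z)y_n ⇒ h·k2=z(1+1/4z)y_n
  y_{n+1}/y_n = 1 − 1/3z + 4/3z(1+1/4z) = 1 + z + 1/3z²
  Hence R(z) = 1 + z + 1/3z².

Boundary: |R(x)|=1, x<0.
x=-0.56: |R|=0.5445
R=1: x+1/3x²=0 ⇒ x=−3=-3.0000; min R=1−1/(4·1/3)=0.2500>−1
Confirm numerically:
  x=-2.445: |R|=0.54767 <1
  x=-2.305: |R|=0.46601 <1
  x=-1.833: |R|=0.28696 <1
  x=-1.802: |R|=0.28040 <1
  x=-3.333: |R|=1.36996 >1
  x=-3.330: |R|=1.36630 >1
Stable set (-3.0000, 0).

(-3.0000,0); λ=-3 ⇒ h* = (3)/3 = 1.0000.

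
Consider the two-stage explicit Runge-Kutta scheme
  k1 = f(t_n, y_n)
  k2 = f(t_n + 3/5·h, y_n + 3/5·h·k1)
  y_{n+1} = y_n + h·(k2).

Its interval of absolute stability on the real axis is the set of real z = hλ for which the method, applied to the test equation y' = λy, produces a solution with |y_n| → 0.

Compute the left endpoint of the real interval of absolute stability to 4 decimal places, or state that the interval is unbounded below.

Test eqn y'=λy, z=hλ:
  k1=λy_n ⇒ h·k1=z·y_n;  k2=λ(1+3/5z)y_n ⇒ h·k2=z(1+3/5z)y_n
  y_{n+1}/y_n = 1 + z(1+3/5z) = 1 + z + 3/5z²
  so R(z) = 1 + z + 3/5z².

Need |R(x)|<1, x<0.
x=-0.64: |R|=0.6058
R=1: x+3/5x²=0 ⇒ x=−5/3=-1.6667; min R=1−1/(4·3/5)=0.5833>−1
Confirm numerically:
  x=-1.422: |R|=0.79125 <1
  x=-1.318: |R|=0.72427 <1
  x=-0.936: |R|=0.58966 <1
  x=-0.892: |R|=0.58540 <1
  x=-2.256: |R|=1.79772 >1
  x=-2.208: |R|=1.71716 >1
So |R|<1 on (-1.6667, 0).

left endpoint -1.6667.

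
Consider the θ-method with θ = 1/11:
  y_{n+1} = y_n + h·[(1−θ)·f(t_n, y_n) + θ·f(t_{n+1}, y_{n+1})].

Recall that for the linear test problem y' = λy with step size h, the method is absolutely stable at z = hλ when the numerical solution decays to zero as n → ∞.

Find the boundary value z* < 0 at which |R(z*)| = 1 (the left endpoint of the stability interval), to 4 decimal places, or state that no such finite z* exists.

z* = -2.4444.

Test eqn y'=λy, z=hλ:
  y_{n+1} = y_n + z·[10/11·y_n + 1/11·y_{n+1}] ⇒ (1 − 1/11z)y_{n+1} = (1 + 10/11z)y_n
  so R(z) = (1 + 10/11z)/(1 − 1/11z).

Need |R(x)|<1, x<0.
x=-1.1: |R|=0.0000
R=−1: 1+10/11x = −1+1/11x ⇒ -9/11x=2 ⇒ x=2/(-9/11)=-2.4444
Confirm numerically:
  x=-1.869: |R|=0.59756 <1
  x=-1.855: |R|=0.58732 <1
  x=-1.467: |R|=0.29438 <1
  x=-1.236: |R|=0.11115 <1
  x=-2.697: |R|=1.16595 >1
  x=-2.636: |R|=1.12643 >1
Stable set (-2.4444, 0).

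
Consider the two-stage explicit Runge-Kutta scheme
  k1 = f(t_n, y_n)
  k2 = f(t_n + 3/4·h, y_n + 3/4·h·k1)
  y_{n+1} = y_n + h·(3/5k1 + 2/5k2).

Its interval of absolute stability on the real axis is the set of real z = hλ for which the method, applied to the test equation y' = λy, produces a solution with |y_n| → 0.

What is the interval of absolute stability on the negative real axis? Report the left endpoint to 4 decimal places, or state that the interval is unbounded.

On y'=λy, z=hλ:
  k1=λy_n ⇒ h·k1=z·y_n;  k2=λ(1+3/4z)y_n ⇒ h·k2=z(1+3/4z)y_n
  y_{n+1}/y_n = 1 + 3/5z + 2/5z(1+3/4z) = 1 + z + 3/10z²
  ⇒ R(z) = 1 + z + 3/10z².

Find x<0 with |R(x)|<1.
x=-0.58: |R|=0.5209
R=1: x+3/10x²=0 ⇒ x=−10/3=-3.3333; min R=1−1/(4·3/10)=0.1667>−1
Confirm numerically:
  x=-3.180: |R|=0.85372 <1
  x=-2.607: |R|=0.43193 <1
  x=-2.159: |R|=0.23938 <1
  x=-1.610: |R|=0.16763 <1
  x=-3.753: |R|=1.47250 >1
  x=-3.747: |R|=1.46500 >1
  x=-3.561: |R|=1.24322 >1
Interval (-3.3333, 0).

z∈(-3.3333,0).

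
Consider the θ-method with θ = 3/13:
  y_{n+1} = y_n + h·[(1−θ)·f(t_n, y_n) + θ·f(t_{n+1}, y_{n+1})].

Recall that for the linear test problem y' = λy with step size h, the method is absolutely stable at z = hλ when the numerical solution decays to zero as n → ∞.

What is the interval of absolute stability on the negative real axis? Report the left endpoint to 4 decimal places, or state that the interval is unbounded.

On y'=λy, z=hλ:
  y_{n+1} = y_n + z·[10/13·y_n + 3/13·y_{n+1}] ⇒ (1 − 3/13z)y_{n+1} = (1 + 10/13z)y_n
  R(z) = (1 + 10/13z)/(1 − 3/13z).

Solve |R(x)|<1 on ℝ⁻.
x=-1.72: |R|=0.2313
R=−1: 1+10/13x = −1+3/13x ⇒ -7/13x=2 ⇒ x=2/(-7/13)=-3.7143
Confirm numerically:
  x=-3.185: |R|=0.83573 <1
  x=-2.743: |R|=0.67973 <1
  x=-2.482: |R|=0.57811 <1
  x=-1.848: |R|=0.29551 <1
  x=-3.983: |R|=1.07539 >1
  x=-3.934: |R|=1.06201 >1
Stable set (-3.7143, 0).

(-3.7143, 0).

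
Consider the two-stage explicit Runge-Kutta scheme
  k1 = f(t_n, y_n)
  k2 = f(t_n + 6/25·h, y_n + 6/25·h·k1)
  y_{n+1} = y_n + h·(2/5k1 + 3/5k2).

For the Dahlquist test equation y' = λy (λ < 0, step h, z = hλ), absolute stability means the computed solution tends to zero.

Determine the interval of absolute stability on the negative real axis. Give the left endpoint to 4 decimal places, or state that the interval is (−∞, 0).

Test eqn y'=λy, z=hλ:
  k1=λy_n ⇒ h·k1=z·y_n;  k2=λ(1+6/25z)y_n ⇒ h·k2=z(1+6/25z)y_n
  y_{n+1}/y_n = 1 + 2/5z + 3/5z(1+6/25z) = 1 + z + 18/125z²
  so R(z) = 1 + z + 18/125z².

Solve |R(x)|<1 on ℝ⁻.
x=-0.74: |R|=0.3389
R=1: x+18/125x²=0 ⇒ x=−125/18=-6.9444; min R=1−1/(4·18/125)=-0.7361>−1
Confirm numerically:
  x=-6.009: |R|=0.19056 <1
  x=-4.316: |R|=0.63359 <1
  x=-3.209: |R|=0.72613 <1
  x=-7.032: |R|=1.08866 >1
  x=-7.027: |R|=1.08354 >1
Stable set (-6.9444, 0).

(-6.9444, 0).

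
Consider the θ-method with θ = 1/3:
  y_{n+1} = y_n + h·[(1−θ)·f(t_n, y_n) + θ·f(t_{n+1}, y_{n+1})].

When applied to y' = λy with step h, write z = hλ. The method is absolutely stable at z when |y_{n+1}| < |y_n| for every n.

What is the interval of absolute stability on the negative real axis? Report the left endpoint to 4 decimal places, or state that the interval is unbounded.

z∈(-6.0000,0).

Test eqn y'=λy, z=hλ:
  y_{n+1} = y_n + z·[2/3·y_n + 1/3·y_{n+1}] ⇒ (1 − 1/3z)y_{n+1} = (1 + 2/3z)y_n
  so R(z) = (1 + 2/3z)/(1 − 1/3z).

Need |R(x)|<1, x<0.
x=-1.38: |R|=0.0548
R=−1: 1+2/3x = −1+1/3x ⇒ -1/3x=2 ⇒ x=2/(-1/3)=-6.0000
Confirm numerically:
  x=-4.825: |R|=0.84984 <1
  x=-4.278: |R|=0.76340 <1
  x=-4.251: |R|=0.75879 <1
  x=-3.461: |R|=0.60703 <1
  x=-6.249: |R|=1.02692 >1
  x=-6.199: |R|=1.02163 >1
  x=-6.188: |R|=1.02046 >1
Interval (-6.0000, 0).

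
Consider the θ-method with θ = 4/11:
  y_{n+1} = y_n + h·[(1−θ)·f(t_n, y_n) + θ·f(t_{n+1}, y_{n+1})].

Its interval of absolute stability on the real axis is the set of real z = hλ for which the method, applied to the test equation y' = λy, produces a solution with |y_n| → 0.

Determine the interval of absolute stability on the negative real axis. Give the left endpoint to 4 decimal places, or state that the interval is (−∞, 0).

(-7.3333, 0).

Set f=λy, z=hλ:
  y_{n+1} = y_n + z·[7/11·y_n + 4/11·y_{n+1}] ⇒ (1 − 4/11z)y_{n+1} = (1 + 7/11z)y_n
  so R(z) = (1 + 7/11z)/(1 − 4/11z).

Solve |R(x)|<1 on ℝ⁻.
x=-0.8: |R|=0.3803
R=−1: 1+7/11x = −1+4/11x ⇒ -3/11x=2 ⇒ x=2/(-3/11)=-7.3333
Confirm numerically:
  x=-4.825: |R|=0.75165 <1
  x=-4.596: |R|=0.72053 <1
  x=-4.377: |R|=0.68889 <1
  x=-7.808: |R|=1.03372 >1
  x=-7.610: |R|=1.02003 >1
  x=-7.606: |R|=1.01975 >1
Stable set (-7.3333, 0).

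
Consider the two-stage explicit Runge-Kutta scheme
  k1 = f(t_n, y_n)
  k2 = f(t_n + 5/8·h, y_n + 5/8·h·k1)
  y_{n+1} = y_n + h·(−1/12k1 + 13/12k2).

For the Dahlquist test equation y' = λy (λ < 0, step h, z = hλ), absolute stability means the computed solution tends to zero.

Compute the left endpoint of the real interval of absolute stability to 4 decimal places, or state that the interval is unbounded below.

left endpoint -1.4769.

Test eqn y'=λy, z=hλ:
  k1=λy_n ⇒ h·k1=z·y_n;  k2=λ(1+5/8z)y_n ⇒ h·k2=z(1+5/8z)y_n
  y_{n+1}/y_n = 1 − 1/12z + 13/12z(1+5/8z) = 1 + z + 65/96z²
  R(z) = 1 + z + 65/96z².

Need |R(x)|<1, x<0.
x=-0.57: |R|=0.6500
R=1: x+65/96x²=0 ⇒ x=−96/65=-1.4769; min R=1−1/(4·65/96)=0.6308>−1
Confirm numerically:
  x=-1.163: |R|=0.75280 <1
  x=-0.965: |R|=0.66552 <1
  x=-0.834: |R|=0.63695 <1
  x=-2.028: |R|=1.75670 >1
  x=-1.998: |R|=1.70492 >1
So |R|<1 on (-1.4769, 0).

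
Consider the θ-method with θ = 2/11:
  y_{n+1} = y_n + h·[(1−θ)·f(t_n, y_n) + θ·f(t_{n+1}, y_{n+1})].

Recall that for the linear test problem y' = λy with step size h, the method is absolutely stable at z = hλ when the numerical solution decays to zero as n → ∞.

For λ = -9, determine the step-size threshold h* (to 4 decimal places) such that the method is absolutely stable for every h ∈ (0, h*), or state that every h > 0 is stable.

(-3.1429,0); λ=-9 ⇒ h* = (22/7)/9 = 0.3492.

On y'=λy, z=hλ:
  y_{n+1} = y_n + z·[9/11·y_n + 2/11·y_{n+1}] ⇒ (1 − 2/11z)y_{n+1} = (1 + 9/11z)y_n
  so R(z) = (1 + 9/11z)/(1 − 2/11z).

Solve |R(x)|<1 on ℝ⁻.
x=-0.93: |R|=0.2045
R=−1: 1+9/11x = −1+2/11x ⇒ -7/11x=2 ⇒ x=2/(-7/11)=-3.1429
Confirm numerically:
  x=-2.826: |R|=0.86680 <1
  x=-2.305: |R|=0.62428 <1
  x=-2.119: |R|=0.52966 <1
  x=-2.049: |R|=0.49285 <1
  x=-3.343: |R|=1.07922 >1
  x=-3.328: |R|=1.07340 >1
Interval (-3.1429, 0).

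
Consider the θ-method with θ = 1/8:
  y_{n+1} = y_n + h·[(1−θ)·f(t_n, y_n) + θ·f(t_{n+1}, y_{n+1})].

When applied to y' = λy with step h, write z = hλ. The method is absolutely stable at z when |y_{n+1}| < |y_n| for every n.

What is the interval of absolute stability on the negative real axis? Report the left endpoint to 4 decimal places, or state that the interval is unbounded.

z∈(-2.6667,0).

On y'=λy, z=hλ:
  y_{n+1} = y_n + z·[7/8·y_n + 1/8·y_{n+1}] ⇒ (1 − 1/8z)y_{n+1} = (1 + 7/8z)y_n
  so R(z) = (1 + 7/8z)/(1 − 1/8z).

Need |R(x)|<1, x<0.
x=-0.37: |R|=0.6464
R=−1: 1+7/8x = −1+1/8x ⇒ -3/4x=2 ⇒ x=2/(-3/4)=-2.6667
Confirm numerically:
  x=-2.142: |R|=0.68961 <1
  x=-2.100: |R|=0.66337 <1
  x=-1.709: |R|=0.40818 <1
  x=-3.003: |R|=1.18340 >1
  x=-2.872: |R|=1.11332 >1
So |R|<1 on (-2.6667, 0).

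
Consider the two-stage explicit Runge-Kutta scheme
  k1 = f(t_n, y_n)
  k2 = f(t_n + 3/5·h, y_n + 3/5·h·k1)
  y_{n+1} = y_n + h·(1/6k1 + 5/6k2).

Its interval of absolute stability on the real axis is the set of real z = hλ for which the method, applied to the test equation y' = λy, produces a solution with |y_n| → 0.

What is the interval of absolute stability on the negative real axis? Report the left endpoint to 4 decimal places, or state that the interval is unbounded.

With y'=λy (z=hλ):
  k1=λy_n ⇒ h·k1=z·y_n;  k2=λ(1+3/5z)y_n ⇒ h·k2=z(1+3/5z)y_n
  y_{n+1}/y_n = 1 + 1/6z + 5/6z(1+3/5z) = 1 + z + 1/2z²
  R(z) = 1 + z + 1/2z².

Find x<0 with |R(x)|<1.
x=-0.41: |R|=0.6741
R=1: x+1/2x²=0 ⇒ x=−2=-2.0000; min R=1−1/(4·1/2)=0.5000>−1
Confirm numerically:
  x=-1.660: |R|=0.71780 <1
  x=-1.498: |R|=0.62400 <1
  x=-1.192: |R|=0.51843 <1
  x=-1.135: |R|=0.50911 <1
  x=-2.528: |R|=1.66739 >1
  x=-2.384: |R|=1.45773 >1
  x=-2.083: |R|=1.08644 >1
Interval (-2.0000, 0).

z∈(-2.0000,0).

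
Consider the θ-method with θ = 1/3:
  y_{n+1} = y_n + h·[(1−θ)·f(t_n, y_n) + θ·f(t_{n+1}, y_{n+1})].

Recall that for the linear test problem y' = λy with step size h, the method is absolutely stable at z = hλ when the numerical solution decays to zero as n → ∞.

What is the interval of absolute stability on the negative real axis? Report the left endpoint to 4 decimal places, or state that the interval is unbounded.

(-6.0000, 0).

Test eqn y'=λy, z=hλ:
  y_{n+1} = y_n + z·[2/3·y_n + 1/3·y_{n+1}] ⇒ (1 − 1/3z)y_{n+1} = (1 + 2/3z)y_n
  ⇒ R(z) = (1 + 2/3z)/(1 − 1/3z).

Solve |R(x)|<1 on ℝ⁻.
x=-1.3: |R|=0.0930
R=−1: 1+2/3x = −1+1/3x ⇒ -1/3x=2 ⇒ x=2/(-1/3)=-6.0000
Confirm numerically:
  x=-5.614: |R|=0.95519 <1
  x=-5.445: |R|=0.93428 <1
  x=-3.621: |R|=0.64069 <1
  x=-6.367: |R|=1.03918 >1
  x=-6.072: |R|=1.00794 >1
So |R|<1 on (-6.0000, 0).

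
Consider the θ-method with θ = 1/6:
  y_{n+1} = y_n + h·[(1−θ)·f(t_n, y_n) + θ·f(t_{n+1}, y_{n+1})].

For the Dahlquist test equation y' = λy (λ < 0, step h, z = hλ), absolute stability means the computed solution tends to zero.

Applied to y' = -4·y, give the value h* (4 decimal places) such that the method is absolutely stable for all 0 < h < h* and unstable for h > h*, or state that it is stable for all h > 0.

On y'=λy, z=hλ:
  y_{n+1} = y_n + z·[5/6·y_n + 1/6·y_{n+1}] ⇒ (1 − 1/6z)y_{n+1} = (1 + 5/6z)y_n
  Hence R(z) = (1 + 5/6z)/(1 − 1/6z).

Find x<0 with |R(x)|<1.
x=-1.39: |R|=0.1286
R=−1: 1+5/6x = −1+1/6x ⇒ -2/3x=2 ⇒ x=2/(-2/3)=-3.0000
Confirm numerically:
  x=-2.061: |R|=0.53405 <1
  x=-1.688: |R|=0.31738 <1
  x=-1.413: |R|=0.14367 <1
  x=-1.207: |R|=0.00486 <1
  x=-3.207: |R|=1.08993 >1
  x=-3.081: |R|=1.03568 >1
  x=-3.035: |R|=1.01550 >1
Stable set (-3.0000, 0).

(-3.0000,0); λ=-4 ⇒ h* = (3)/4 = 0.7500.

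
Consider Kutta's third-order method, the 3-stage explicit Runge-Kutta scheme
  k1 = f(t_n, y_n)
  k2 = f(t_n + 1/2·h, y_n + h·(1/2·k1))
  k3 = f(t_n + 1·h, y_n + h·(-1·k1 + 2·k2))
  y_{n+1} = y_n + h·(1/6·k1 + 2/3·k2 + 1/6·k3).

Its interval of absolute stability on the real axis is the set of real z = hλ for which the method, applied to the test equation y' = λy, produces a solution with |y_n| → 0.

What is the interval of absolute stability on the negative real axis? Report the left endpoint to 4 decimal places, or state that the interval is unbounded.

Test eqn y'=λy, z=hλ:
  order 3, 3-stage ⇒ R(z)=1+z+z^2/2+z^3/6
  (e.g. R(-0.5)=0.60417, |R|=0.60417)

Need |R(x)|<1, x<0.
x=-0.5: |R|=0.6042
|R(-2.38)|=0.7947 |R(-2.01)|=0.3434 |R(-0.97)|=0.3483
Bisect:
  x_lo=-3.2237 |R|=2.6111  x_hi=-0.2591 |R|=0.7716
  mid=-1.74138 |R|=0.10527 →hi
  mid=-2.48253 |R|=0.95101 →hi
  mid=-2.85311 |R|=1.65382 →lo
  mid=-2.66782 |R|=1.27379 →lo
  mid=-2.57518 |R|=1.10564 →lo
  mid=-2.52886 |R|=1.02669 →lo
  mid=-2.50569 |R|=0.98844 →hi
  mid=-2.51727 |R|=1.00746 →lo
  mid=-2.51148 |R|=0.99793 →hi
  ...
  [-2.51275,-2.51257] ⇒ x*=-2.5127
Interval (-2.5127, 0).

z∈(-2.5127,0).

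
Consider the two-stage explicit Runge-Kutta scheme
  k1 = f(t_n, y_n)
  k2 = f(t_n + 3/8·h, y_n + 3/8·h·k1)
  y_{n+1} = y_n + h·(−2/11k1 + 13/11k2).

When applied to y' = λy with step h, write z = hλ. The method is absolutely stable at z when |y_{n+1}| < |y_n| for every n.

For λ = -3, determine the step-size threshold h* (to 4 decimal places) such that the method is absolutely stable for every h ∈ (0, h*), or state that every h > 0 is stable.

(-2.2564,0); λ=-3 ⇒ h* = (88/39)/3 = 0.7521.

Set f=λy, z=hλ:
  k1=λy_n ⇒ h·k1=z·y_n;  k2=λ(1+3/8z)y_n ⇒ h·k2=z(1+3/8z)y_n
  y_{n+1}/y_n = 1 − 2/11z + 13/11z(1+3/8z) = 1 + z + 39/88z²
  so R(z) = 1 + z + 39/88z².

Boundary: |R(x)|=1, x<0.
x=-0.9: |R|=0.4590
R=1: x+39/88x²=0 ⇒ x=−88/39=-2.2564; min R=1−1/(4·39/88)=0.4359>−1
Confirm numerically:
  x=-1.610: |R|=0.53877 <1
  x=-1.141: |R|=0.43597 <1
  x=-1.066: |R|=0.43761 <1
  x=-2.823: |R|=1.70886 >1
  x=-2.631: |R|=1.43678 >1
So |R|<1 on (-2.2564, 0).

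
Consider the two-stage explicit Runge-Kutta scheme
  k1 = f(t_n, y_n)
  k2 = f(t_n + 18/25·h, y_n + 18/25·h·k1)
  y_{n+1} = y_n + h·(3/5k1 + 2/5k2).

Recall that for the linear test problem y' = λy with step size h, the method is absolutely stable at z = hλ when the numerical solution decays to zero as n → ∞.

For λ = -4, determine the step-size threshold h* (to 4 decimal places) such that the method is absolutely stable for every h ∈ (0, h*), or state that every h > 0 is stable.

Test eqn y'=λy, z=hλ:
  k1=λy_n ⇒ h·k1=z·y_n;  k2=λ(1+18/25z)y_n ⇒ h·k2=z(1+18/25z)y_n
  y_{n+1}/y_n = 1 + 3/5z + 2/5z(1+18/25z) = 1 + z + 36/125z²
  Hence R(z) = 1 + z + 36/125z².

Find x<0 with |R(x)|<1.
x=-1.17: |R|=0.2242
R=1: x+36/125x²=0 ⇒ x=−125/36=-3.4722; min R=1−1/(4·36/125)=0.1319>−1
Confirm numerically:
  x=-2.922: |R|=0.53697 <1
  x=-2.573: |R|=0.33365 <1
  x=-2.468: |R|=0.28621 <1
  x=-2.198: |R|=0.19339 <1
  x=-3.528: |R|=1.05667 >1
  x=-3.519: |R|=1.04741 >1
So |R|<1 on (-3.4722, 0).

(-3.4722,0); λ=-4 ⇒ h* = (125/36)/4 = 0.8681.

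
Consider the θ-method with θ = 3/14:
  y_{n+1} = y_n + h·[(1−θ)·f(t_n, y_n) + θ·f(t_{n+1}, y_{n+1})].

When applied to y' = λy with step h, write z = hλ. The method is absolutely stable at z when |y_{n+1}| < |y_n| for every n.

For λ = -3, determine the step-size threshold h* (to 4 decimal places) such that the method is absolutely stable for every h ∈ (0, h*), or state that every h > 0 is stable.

With y'=λy (z=hλ):
  y_{n+1} = y_n + z·[11/14·y_n + 3/14·y_{n+1}] ⇒ (1 − 3/14z)y_{n+1} = (1 + 11/14z)y_n
  ⇒ R(z) = (1 + 11/14z)/(1 − 3/14z).

Boundary: |R(x)|=1, x<0.
x=-0.47: |R|=0.5730
R=−1: 1+11/14x = −1+3/14x ⇒ -4/7x=2 ⇒ x=2/(-4/7)=-3.5000
Confirm numerically:
  x=-3.320: |R|=0.93990 <1
  x=-3.245: |R|=0.91405 <1
  x=-2.405: |R|=0.58708 <1
  x=-4.035: |R|=1.16395 >1
  x=-3.788: |R|=1.09084 >1
Stable set (-3.5000, 0).

(-3.5000,0); λ=-3 ⇒ h* = (7/2)/3 = 1.1667.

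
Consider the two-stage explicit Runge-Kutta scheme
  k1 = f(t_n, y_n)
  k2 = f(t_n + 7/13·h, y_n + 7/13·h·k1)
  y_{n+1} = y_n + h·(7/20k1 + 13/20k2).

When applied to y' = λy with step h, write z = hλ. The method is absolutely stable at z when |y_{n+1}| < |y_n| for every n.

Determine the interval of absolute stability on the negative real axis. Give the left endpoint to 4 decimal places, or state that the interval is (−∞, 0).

Test eqn y'=λy, z=hλ:
  k1=λy_n ⇒ h·k1=z·y_n;  k2=λ(1+7/13z)y_n ⇒ h·k2=z(1+7/13z)y_n
  y_{n+1}/y_n = 1 + 7/20z + 13/20z(1+7/13z) = 1 + z + 7/20z²
  ⇒ R(z) = 1 + z + 7/20z².

Need |R(x)|<1, x<0.
x=-1.43: |R|=0.2857
R=1: x+7/20x²=0 ⇒ x=−20/7=-2.8571; min R=1−1/(4·7/20)=0.2857>−1
Confirm numerically:
  x=-2.578: |R|=0.74813 <1
  x=-2.030: |R|=0.41231 <1
  x=-1.944: |R|=0.37870 <1
  x=-1.201: |R|=0.30384 <1
  x=-3.188: |R|=1.36917 >1
  x=-3.152: |R|=1.32529 >1
  x=-2.888: |R|=1.03119 >1
Stable set (-2.8571, 0).

(-2.8571, 0).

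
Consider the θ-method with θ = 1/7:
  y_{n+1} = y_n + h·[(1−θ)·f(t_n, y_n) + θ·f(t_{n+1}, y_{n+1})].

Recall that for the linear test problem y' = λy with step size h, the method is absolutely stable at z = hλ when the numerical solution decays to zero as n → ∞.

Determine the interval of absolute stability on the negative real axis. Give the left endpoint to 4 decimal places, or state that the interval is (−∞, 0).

z∈(-2.8000,0).

Set f=λy, z=hλ:
  y_{n+1} = y_n + z·[6/7·y_n + 1/7·y_{n+1}] ⇒ (1 − 1/7z)y_{n+1} = (1 + 6/7z)y_n
  R(z) = (1 + 6/7z)/(1 − 1/7z).

Boundary: |R(x)|=1, x<0.
x=-1.45: |R|=0.2012
R=−1: 1+6/7x = −1+1/7x ⇒ -5/7x=2 ⇒ x=2/(-5/7)=-2.8000
Confirm numerically:
  x=-2.446: |R|=0.81262 <1
  x=-2.404: |R|=0.78945 <1
  x=-2.209: |R|=0.67912 <1
  x=-1.345: |R|=0.12822 <1
  x=-3.087: |R|=1.14226 >1
  x=-3.018: |R|=1.10880 >1
Interval (-2.8000, 0).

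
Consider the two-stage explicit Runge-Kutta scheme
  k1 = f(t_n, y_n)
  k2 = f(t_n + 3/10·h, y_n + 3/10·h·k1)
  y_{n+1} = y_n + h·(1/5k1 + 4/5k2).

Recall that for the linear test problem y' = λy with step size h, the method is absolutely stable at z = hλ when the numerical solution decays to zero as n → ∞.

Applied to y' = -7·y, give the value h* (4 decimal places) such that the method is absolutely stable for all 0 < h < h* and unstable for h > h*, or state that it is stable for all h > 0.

(-4.1667,0); λ=-7 ⇒ h* = (25/6)/7 = 0.5952.

On y'=λy, z=hλ:
  k1=λy_n ⇒ h·k1=z·y_n;  k2=λ(1+3/10z)y_n ⇒ h·k2=z(1+3/10z)y_n
  y_{n+1}/y_n = 1 + 1/5z + 4/5z(1+3/10z) = 1 + z + 6/25z²
  R(z) = 1 + z + 6/25z².

Boundary: |R(x)|=1, x<0.
x=-1.74: |R|=0.0134
R=1: x+6/25x²=0 ⇒ x=−25/6=-4.1667; min R=1−1/(4·6/25)=-0.0417>−1
Confirm numerically:
  x=-3.430: |R|=0.39358 <1
  x=-2.345: |R|=0.02523 <1
  x=-2.206: |R|=0.03806 <1
  x=-4.320: |R|=1.15898 >1
  x=-4.237: |R|=1.07152 >1
So |R|<1 on (-4.1667, 0).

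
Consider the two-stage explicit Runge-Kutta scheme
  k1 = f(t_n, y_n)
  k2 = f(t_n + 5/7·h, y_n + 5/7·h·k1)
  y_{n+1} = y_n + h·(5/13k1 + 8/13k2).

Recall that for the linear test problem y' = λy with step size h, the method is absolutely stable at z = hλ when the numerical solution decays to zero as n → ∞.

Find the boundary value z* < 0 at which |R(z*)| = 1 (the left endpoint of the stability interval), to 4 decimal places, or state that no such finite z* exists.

left endpoint -2.2750.

With y'=λy (z=hλ):
  k1=λy_n ⇒ h·k1=z·y_n;  k2=λ(1+5/7z)y_n ⇒ h·k2=z(1+5/7z)y_n
  y_{n+1}/y_n = 1 + 5/13z + 8/13z(1+5/7z) = 1 + z + 40/91z²
  R(z) = 1 + z + 40/91z².

Find x<0 with |R(x)|<1.
x=-1.63: |R|=0.5379
R=1: x+40/91x²=0 ⇒ x=−91/40=-2.2750; min R=1−1/(4·40/91)=0.4313>−1
Confirm numerically:
  x=-1.936: |R|=0.71151 <1
  x=-1.784: |R|=0.61497 <1
  x=-1.734: |R|=0.58765 <1
  x=-1.321: |R|=0.44605 <1
  x=-2.599: |R|=1.37014 >1
  x=-2.299: |R|=1.02425 >1
So |R|<1 on (-2.2750, 0).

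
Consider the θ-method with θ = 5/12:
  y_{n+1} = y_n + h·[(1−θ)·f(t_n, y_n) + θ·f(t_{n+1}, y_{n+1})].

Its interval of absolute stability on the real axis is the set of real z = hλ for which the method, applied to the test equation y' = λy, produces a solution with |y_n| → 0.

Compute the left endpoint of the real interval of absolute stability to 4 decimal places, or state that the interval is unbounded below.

With y'=λy (z=hλ):
  y_{n+1} = y_n + z·[7/12·y_n + 5/12·y_{n+1}] ⇒ (1 − 5/12z)y_{n+1} = (1 + 7/12z)y_n
  ⇒ R(z) = (1 + 7/12z)/(1 − 5/12z).

Boundary: |R(x)|=1, x<0.
x=-0.72: |R|=0.4462
R=−1: 1+7/12x = −1+5/12x ⇒ -1/6x=2 ⇒ x=2/(-1/6)=-12.0000
Confirm numerically:
  x=-9.680: |R|=0.92318 <1
  x=-9.181: |R|=0.90263 <1
  x=-7.649: |R|=0.82681 <1
  x=-5.232: |R|=0.64528 <1
  x=-12.526: |R|=1.01410 >1
  x=-12.391: |R|=1.01057 >1
  x=-12.180: |R|=1.00494 >1
Interval (-12.0000, 0).

left endpoint -12.0000.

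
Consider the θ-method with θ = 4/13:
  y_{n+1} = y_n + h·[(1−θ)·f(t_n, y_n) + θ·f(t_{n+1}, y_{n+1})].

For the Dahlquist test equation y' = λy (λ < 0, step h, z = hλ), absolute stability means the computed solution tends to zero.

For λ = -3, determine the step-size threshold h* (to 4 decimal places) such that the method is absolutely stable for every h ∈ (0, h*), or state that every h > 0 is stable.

(-5.2000,0); λ=-3 ⇒ h* = (26/5)/3 = 1.7333.

With y'=λy (z=hλ):
  y_{n+1} = y_n + z·[9/13·y_n + 4/13·y_{n+1}] ⇒ (1 − 4/13z)y_{n+1} = (1 + 9/13z)y_n
  so R(z) = (1 + 9/13z)/(1 − 4/13z).

Need |R(x)|<1, x<0.
x=-1.41: |R|=0.0166
R=−1: 1+9/13x = −1+4/13x ⇒ -5/13x=2 ⇒ x=2/(-5/13)=-5.2000
Confirm numerically:
  x=-3.779: |R|=0.74730 <1
  x=-3.607: |R|=0.70960 <1
  x=-2.558: |R|=0.43139 <1
  x=-2.217: |R|=0.31795 <1
  x=-5.279: |R|=1.01158 >1
  x=-5.266: |R|=1.00969 >1
Interval (-5.2000, 0).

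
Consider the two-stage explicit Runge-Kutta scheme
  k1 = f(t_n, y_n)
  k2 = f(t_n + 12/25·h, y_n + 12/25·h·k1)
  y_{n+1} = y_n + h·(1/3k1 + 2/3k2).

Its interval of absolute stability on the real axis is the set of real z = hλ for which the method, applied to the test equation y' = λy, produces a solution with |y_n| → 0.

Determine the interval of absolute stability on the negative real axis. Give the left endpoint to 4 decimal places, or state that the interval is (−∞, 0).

On y'=λy, z=hλ:
  k1=λy_n ⇒ h·k1=z·y_n;  k2=λ(1+12/25z)y_n ⇒ h·k2=z(1+12/25z)y_n
  y_{n+1}/y_n = 1 + 1/3z + 2/3z(1+12/25z) = 1 + z + 8/25z²
  R(z) = 1 + z + 8/25z².

Need |R(x)|<1, x<0.
x=-1.44: |R|=0.2236
R=1: x+8/25x²=0 ⇒ x=−25/8=-3.1250; min R=1−1/(4·8/25)=0.2188>−1
Confirm numerically:
  x=-2.889: |R|=0.78182 <1
  x=-2.688: |R|=0.62411 <1
  x=-1.710: |R|=0.22571 <1
  x=-1.401: |R|=0.22710 <1
  x=-3.472: |R|=1.38553 >1
  x=-3.354: |R|=1.24578 >1
Interval (-3.1250, 0).

z∈(-3.1250,0).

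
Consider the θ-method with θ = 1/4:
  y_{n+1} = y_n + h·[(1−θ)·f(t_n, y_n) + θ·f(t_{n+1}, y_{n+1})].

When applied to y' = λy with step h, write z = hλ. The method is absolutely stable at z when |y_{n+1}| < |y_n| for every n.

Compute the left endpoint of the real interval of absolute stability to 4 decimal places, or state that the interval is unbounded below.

Test eqn y'=λy, z=hλ:
  y_{n+1} = y_n + z·[3/4·y_n + 1/4·y_{n+1}] ⇒ (1 − 1/4z)y_{n+1} = (1 + 3/4z)y_n
  R(z) = (1 + 3/4z)/(1 − 1/4z).

Boundary: |R(x)|=1, x<0.
x=-1.59: |R|=0.1377
R=−1: 1+3/4x = −1+1/4x ⇒ -1/2x=2 ⇒ x=2/(-1/2)=-4.0000
Confirm numerically:
  x=-3.422: |R|=0.84425 <1
  x=-3.421: |R|=0.84396 <1
  x=-1.679: |R|=0.18260 <1
  x=-4.358: |R|=1.08567 >1
  x=-4.079: |R|=1.01956 >1
Stable set (-4.0000, 0).

z* = -4.0000.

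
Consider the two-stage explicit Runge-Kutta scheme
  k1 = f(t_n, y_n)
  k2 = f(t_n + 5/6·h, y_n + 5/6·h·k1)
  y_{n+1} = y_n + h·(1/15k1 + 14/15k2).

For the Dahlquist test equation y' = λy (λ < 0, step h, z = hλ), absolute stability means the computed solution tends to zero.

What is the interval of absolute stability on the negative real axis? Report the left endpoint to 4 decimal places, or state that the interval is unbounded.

On y'=λy, z=hλ:
  k1=λy_n ⇒ h·k1=z·y_n;  k2=λ(1+5/6z)y_n ⇒ h·k2=z(1+5/6z)y_n
  y_{n+1}/y_n = 1 + 1/15z + 14/15z(1+5/6z) = 1 + z + 7/9z²
  Hence R(z) = 1 + z + 7/9z².

Solve |R(x)|<1 on ℝ⁻.
x=-0.89: |R|=0.7261
R=1: x+7/9x²=0 ⇒ x=−9/7=-1.2857; min R=1−1/(4·7/9)=0.6786>−1
Confirm numerically:
  x=-1.159: |R|=0.88577 <1
  x=-0.997: |R|=0.77612 <1
  x=-0.607: |R|=0.67957 <1
  x=-0.585: |R|=0.68117 <1
  x=-1.843: |R|=1.79884 >1
  x=-1.763: |R|=1.65446 >1
Interval (-1.2857, 0).

(-1.2857, 0).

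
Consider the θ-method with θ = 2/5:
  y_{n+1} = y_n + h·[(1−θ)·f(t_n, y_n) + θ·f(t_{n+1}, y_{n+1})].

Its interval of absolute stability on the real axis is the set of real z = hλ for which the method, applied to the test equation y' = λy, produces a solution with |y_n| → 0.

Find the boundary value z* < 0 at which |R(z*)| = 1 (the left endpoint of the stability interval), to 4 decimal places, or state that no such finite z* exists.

Test eqn y'=λy, z=hλ:
  y_{n+1} = y_n + z·[3/5·y_n + 2/5·y_{n+1}] ⇒ (1 − 2/5z)y_{n+1} = (1 + 3/5z)y_n
  so R(z) = (1 + 3/5z)/(1 − 2/5z).

Solve |R(x)|<1 on ℝ⁻.
x=-0.57: |R|=0.5358
R=−1: 1+3/5x = −1+2/5x ⇒ -1/5x=2 ⇒ x=2/(-1/5)=-10.0000
Confirm numerically:
  x=-8.537: |R|=0.93372 <1
  x=-7.651: |R|=0.88430 <1
  x=-6.012: |R|=0.76574 <1
  x=-5.285: |R|=0.69717 <1
  x=-10.136: |R|=1.00538 >1
  x=-10.032: |R|=1.00128 >1
Stable set (-10.0000, 0).

left endpoint -10.0000.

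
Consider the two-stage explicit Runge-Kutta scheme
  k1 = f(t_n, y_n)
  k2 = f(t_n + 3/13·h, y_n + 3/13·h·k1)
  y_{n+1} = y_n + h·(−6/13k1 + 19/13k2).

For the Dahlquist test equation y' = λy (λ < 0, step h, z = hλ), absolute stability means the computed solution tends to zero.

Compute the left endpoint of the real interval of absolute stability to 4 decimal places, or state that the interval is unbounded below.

Set f=λy, z=hλ:
  k1=λy_n ⇒ h·k1=z·y_n;  k2=λ(1+3/13z)y_n ⇒ h·k2=z(1+3/13z)y_n
  y_{n+1}/y_n = 1 − 6/13z + 19/13z(1+3/13z) = 1 + z + 57/169z²
  so R(z) = 1 + z + 57/169z².

Boundary: |R(x)|=1, x<0.
x=-0.46: |R|=0.6114
R=1: x+57/169x²=0 ⇒ x=−169/57=-2.9649; min R=1−1/(4·57/169)=0.2588>−1
Confirm numerically:
  x=-1.910: |R|=0.32042 <1
  x=-1.871: |R|=0.30969 <1
  x=-1.418: |R|=0.26017 <1
  x=-1.259: |R|=0.27561 <1
  x=-3.565: |R|=1.72154 >1
  x=-3.341: |R|=1.42379 >1
Interval (-2.9649, 0).

z* = -2.9649.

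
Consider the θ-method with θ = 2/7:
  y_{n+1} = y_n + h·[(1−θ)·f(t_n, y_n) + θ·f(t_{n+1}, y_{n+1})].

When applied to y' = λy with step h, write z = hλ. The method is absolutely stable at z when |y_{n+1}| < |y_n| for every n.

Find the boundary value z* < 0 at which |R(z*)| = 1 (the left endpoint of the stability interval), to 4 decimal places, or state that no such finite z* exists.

z* = -4.6667.

With y'=λy (z=hλ):
  y_{n+1} = y_n + z·[5/7·y_n + 2/7·y_{n+1}] ⇒ (1 − 2/7z)y_{n+1} = (1 + 5/7z)y_n
  R(z) = (1 + 5/7z)/(1 − 2/7z).

Solve |R(x)|<1 on ℝ⁻.
x=-0.42: |R|=0.6250
R=−1: 1+5/7x = −1+2/7x ⇒ -3/7x=2 ⇒ x=2/(-3/7)=-4.6667
Confirm numerically:
  x=-4.039: |R|=0.87512 <1
  x=-3.212: |R|=0.67491 <1
  x=-2.688: |R|=0.52036 <1
  x=-2.100: |R|=0.31250 <1
  x=-5.193: |R|=1.09082 >1
  x=-5.037: |R|=1.06507 >1
  x=-4.794: |R|=1.02303 >1
Stable set (-4.6667, 0).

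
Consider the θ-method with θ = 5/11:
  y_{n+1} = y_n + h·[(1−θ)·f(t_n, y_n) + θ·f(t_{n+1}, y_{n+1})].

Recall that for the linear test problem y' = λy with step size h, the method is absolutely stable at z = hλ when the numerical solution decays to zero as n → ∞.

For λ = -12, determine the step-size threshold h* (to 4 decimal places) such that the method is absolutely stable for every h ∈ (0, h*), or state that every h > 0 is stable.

On y'=λy, z=hλ:
  y_{n+1} = y_n + z·[6/11·y_n + 5/11·y_{n+1}] ⇒ (1 − 5/11z)y_{n+1} = (1 + 6/11z)y_n
  Hence R(z) = (1 + 6/11z)/(1 − 5/11z).

Solve |R(x)|<1 on ℝ⁻.
x=-0.53: |R|=0.5729
R=−1: 1+6/11x = −1+5/11x ⇒ -1/11x=2 ⇒ x=2/(-1/11)=-22.0000
Confirm numerically:
  x=-20.620: |R|=0.98791 <1
  x=-17.963: |R|=0.95996 <1
  x=-17.521: |R|=0.95458 <1
  x=-11.204: |R|=0.83891 <1
  x=-22.530: |R|=1.00429 >1
  x=-22.270: |R|=1.00221 >1
So |R|<1 on (-22.0000, 0).

(-22.0000,0); λ=-12 ⇒ h* = (22)/12 = 1.8333.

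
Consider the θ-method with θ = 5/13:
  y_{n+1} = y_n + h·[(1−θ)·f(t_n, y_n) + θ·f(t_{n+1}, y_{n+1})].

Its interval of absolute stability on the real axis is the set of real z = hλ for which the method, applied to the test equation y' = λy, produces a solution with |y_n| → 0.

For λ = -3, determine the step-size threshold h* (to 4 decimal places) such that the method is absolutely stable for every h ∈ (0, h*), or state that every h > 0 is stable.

On y'=λy, z=hλ:
  y_{n+1} = y_n + z·[8/13·y_n + 5/13·y_{n+1}] ⇒ (1 − 5/13z)y_{n+1} = (1 + 8/13z)y_n
  Hence R(z) = (1 + 8/13z)/(1 − 5/13z).

Find x<0 with |R(x)|<1.
x=-0.38: |R|=0.6685
R=−1: 1+8/13x = −1+5/13x ⇒ -3/13x=2 ⇒ x=2/(-3/13)=-8.6667
Confirm numerically:
  x=-8.420: |R|=0.98657 <1
  x=-6.351: |R|=0.84478 <1
  x=-6.187: |R|=0.83068 <1
  x=-5.693: |R|=0.78485 <1
  x=-8.947: |R|=1.01457 >1
  x=-8.788: |R|=1.00639 >1
Stable set (-8.6667, 0).

(-8.6667,0); λ=-3 ⇒ h* = (26/3)/3 = 2.8889.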